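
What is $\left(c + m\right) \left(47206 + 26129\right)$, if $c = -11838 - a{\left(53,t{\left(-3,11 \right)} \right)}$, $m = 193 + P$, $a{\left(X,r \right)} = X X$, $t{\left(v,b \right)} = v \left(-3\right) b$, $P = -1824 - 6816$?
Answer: $-1693598490$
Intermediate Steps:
$P = -8640$
$t{\left(v,b \right)} = - 3 b v$ ($t{\left(v,b \right)} = - 3 v b = - 3 b v$)
$a{\left(X,r \right)} = X^{2}$
$m = -8447$ ($m = 193 - 8640 = -8447$)
$c = -14647$ ($c = -11838 - 53^{2} = -11838 - 2809 = -14647$)
$\left(c + m\right) \left(47206 + 26129\right) = \left(-14647 - 8447\right) \left(47206 + 26129\right) = \left(-23094\right) 73335 = -1693598490$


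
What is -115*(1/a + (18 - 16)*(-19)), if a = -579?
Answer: 2530345/579 ≈ 4370.2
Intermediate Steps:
-115*(1/a + (18 - 16)*(-19)) = -115*(1/(-579) + (18 - 16)*(-19)) = -115*(-1/579 + 2*(-19)) = -115*(-1/579 - 38) = -115*(-22003/579) = 2530345/579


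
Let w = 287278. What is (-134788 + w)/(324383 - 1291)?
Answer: 76245/161546 ≈ 0.47197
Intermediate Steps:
(-134788 + w)/(324383 - 1291) = (-134788 + 287278)/(324383 - 1291) = 152490/323092 = 152490*(1/323092) = 76245/161546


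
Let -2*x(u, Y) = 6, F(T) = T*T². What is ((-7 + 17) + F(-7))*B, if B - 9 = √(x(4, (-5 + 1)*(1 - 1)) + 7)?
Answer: -3663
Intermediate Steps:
F(T) = T³
x(u, Y) = -3 (x(u, Y) = -½*6 = -3)
B = 11 (B = 9 + √(-3 + 7) = 9 + √4 = 9 + 2 = 11)
((-7 + 17) + F(-7))*B = ((-7 + 17) + (-7)³)*11 = (10 - 343)*11 = -333*11 = -3663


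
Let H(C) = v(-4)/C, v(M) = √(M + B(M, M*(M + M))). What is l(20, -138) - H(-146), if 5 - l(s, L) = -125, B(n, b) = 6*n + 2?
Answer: 130 + I*√26/146 ≈ 130.0 + 0.034925*I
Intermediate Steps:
B(n, b) = 2 + 6*n
l(s, L) = 130 (l(s, L) = 5 - 1*(-125) = 5 + 125 = 130)
v(M) = √(2 + 7*M) (v(M) = √(M + (2 + 6*M)) = √(2 + 7*M))
H(C) = I*√26/C (H(C) = √(2 + 7*(-4))/C = √(2 - 28)/C = √(-26)/C = (I*√26)/C = I*√26/C)
l(20, -138) - H(-146) = 130 - I*√26/(-146) = 130 - I*√26*(-1)/146 = 130 - (-1)*I*√26/146 = 130 + I*√26/146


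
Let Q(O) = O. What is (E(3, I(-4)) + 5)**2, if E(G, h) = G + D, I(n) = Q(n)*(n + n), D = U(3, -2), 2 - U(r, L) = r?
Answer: 49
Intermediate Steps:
U(r, L) = 2 - r
D = -1 (D = 2 - 1*3 = 2 - 3 = -1)
I(n) = 2*n**2 (I(n) = n*(n + n) = n*(2*n) = 2*n**2)
E(G, h) = -1 + G (E(G, h) = G - 1 = -1 + G)
(E(3, I(-4)) + 5)**2 = ((-1 + 3) + 5)**2 = (2 + 5)**2 = 7**2 = 49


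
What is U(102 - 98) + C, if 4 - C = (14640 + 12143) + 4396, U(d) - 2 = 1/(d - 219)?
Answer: -6702196/215 ≈ -31173.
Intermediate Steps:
U(d) = 2 + 1/(-219 + d) (U(d) = 2 + 1/(d - 219) = 2 + 1/(-219 + d))
C = -31175 (C = 4 - ((14640 + 12143) + 4396) = 4 - (26783 + 4396) = 4 - 1*31179 = 4 - 31179 = -31175)
U(102 - 98) + C = (-437 + 2*(102 - 98))/(-219 + (102 - 98)) - 31175 = (-437 + 2*4)/(-219 + 4) - 31175 = (-437 + 8)/(-215) - 31175 = -1/215*(-429) - 31175 = 429/215 - 31175 = -6702196/215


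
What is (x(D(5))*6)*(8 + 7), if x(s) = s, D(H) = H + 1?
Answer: 540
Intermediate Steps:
D(H) = 1 + H
(x(D(5))*6)*(8 + 7) = ((1 + 5)*6)*(8 + 7) = (6*6)*15 = 36*15 = 540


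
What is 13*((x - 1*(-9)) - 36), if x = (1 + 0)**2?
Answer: -338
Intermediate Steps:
x = 1 (x = 1**2 = 1)
13*((x - 1*(-9)) - 36) = 13*((1 - 1*(-9)) - 36) = 13*((1 + 9) - 36) = 13*(10 - 36) = 13*(-26) = -338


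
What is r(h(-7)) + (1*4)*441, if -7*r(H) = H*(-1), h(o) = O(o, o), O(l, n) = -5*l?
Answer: 1769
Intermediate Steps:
h(o) = -5*o
r(H) = H/7 (r(H) = -H*(-1)/7 = -(-1)*H/7 = H/7)
r(h(-7)) + (1*4)*441 = (-5*(-7))/7 + (1*4)*441 = (1/7)*35 + 4*441 = 5 + 1764 = 1769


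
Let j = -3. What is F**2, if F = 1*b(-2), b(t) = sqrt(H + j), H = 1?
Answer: -2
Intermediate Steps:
b(t) = I*sqrt(2) (b(t) = sqrt(1 - 3) = sqrt(-2) = I*sqrt(2))
F = I*sqrt(2) (F = 1*(I*sqrt(2)) = I*sqrt(2) ≈ 1.4142*I)
F**2 = (I*sqrt(2))**2 = -2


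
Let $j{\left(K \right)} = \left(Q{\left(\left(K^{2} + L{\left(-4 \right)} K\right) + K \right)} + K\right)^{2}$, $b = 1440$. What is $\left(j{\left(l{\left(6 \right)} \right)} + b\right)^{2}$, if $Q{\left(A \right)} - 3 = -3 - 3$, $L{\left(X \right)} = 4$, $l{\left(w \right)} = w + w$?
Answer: $2313441$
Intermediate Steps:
$l{\left(w \right)} = 2 w$
$Q{\left(A \right)} = -3$ ($Q{\left(A \right)} = 3 - 6 = -3$)
$j{\left(K \right)} = \left(-3 + K\right)^{2}$
$\left(j{\left(l{\left(6 \right)} \right)} + b\right)^{2} = \left(\left(-3 + 2 \cdot 6\right)^{2} + 1440\right)^{2} = \left(\left(-3 + 12\right)^{2} + 1440\right)^{2} = \left(9^{2} + 1440\right)^{2} = \left(81 + 1440\right)^{2} = 1521^{2} = 2313441$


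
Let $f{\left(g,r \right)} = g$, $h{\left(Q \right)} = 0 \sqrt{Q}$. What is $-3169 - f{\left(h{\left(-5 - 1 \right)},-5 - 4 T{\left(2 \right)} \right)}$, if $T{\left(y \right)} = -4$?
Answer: $-3169$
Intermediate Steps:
$h{\left(Q \right)} = 0$
$-3169 - f{\left(h{\left(-5 - 1 \right)},-5 - 4 T{\left(2 \right)} \right)} = -3169 - 0 = -3169 + 0 = -3169$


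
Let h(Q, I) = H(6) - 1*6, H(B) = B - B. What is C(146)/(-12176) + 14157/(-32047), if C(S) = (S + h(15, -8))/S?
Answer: -86203181/195102136 ≈ -0.44184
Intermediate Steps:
H(B) = 0
h(Q, I) = -6 (h(Q, I) = 0 - 1*6 = 0 - 6 = -6)
C(S) = (-6 + S)/S (C(S) = (S - 6)/S = (-6 + S)/S)
C(146)/(-12176) + 14157/(-32047) = ((-6 + 146)/146)/(-12176) + 14157/(-32047) = ((1/146)*140)*(-1/12176) + 14157*(-1/32047) = (70/73)*(-1/12176) - 14157/32047 = -35/444424 - 14157/32047 = -86203181/195102136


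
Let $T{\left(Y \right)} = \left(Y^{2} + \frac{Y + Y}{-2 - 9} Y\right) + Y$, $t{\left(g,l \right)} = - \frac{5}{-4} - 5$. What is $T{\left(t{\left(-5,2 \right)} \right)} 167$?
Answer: $\frac{227955}{176} \approx 1295.2$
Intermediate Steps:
$t{\left(g,l \right)} = - \frac{15}{4}$ ($t{\left(g,l \right)} = \left(-5\right) \left(- \frac{1}{4}\right) - 5 = \frac{5}{4} - 5 = - \frac{15}{4}$)
$T{\left(Y \right)} = Y + \frac{9 Y^{2}}{11}$ ($T{\left(Y \right)} = \left(Y^{2} + \frac{2 Y}{-11} Y\right) + Y = \left(Y^{2} + 2 Y \left(- \frac{1}{11}\right) Y\right) + Y = \left(Y^{2} + - \frac{2 Y}{11} Y\right) + Y = \left(Y^{2} - \frac{2 Y^{2}}{11}\right) + Y = \frac{9 Y^{2}}{11} + Y = Y + \frac{9 Y^{2}}{11}$)
$T{\left(t{\left(-5,2 \right)} \right)} 167 = \frac{1}{11} \left(- \frac{15}{4}\right) \left(11 + 9 \left(- \frac{15}{4}\right)\right) 167 = \frac{1}{11} \left(- \frac{15}{4}\right) \left(11 - \frac{135}{4}\right) 167 = \frac{1}{11} \left(- \frac{15}{4}\right) \left(- \frac{91}{4}\right) 167 = \frac{1365}{176} \cdot 167 = \frac{227955}{176}$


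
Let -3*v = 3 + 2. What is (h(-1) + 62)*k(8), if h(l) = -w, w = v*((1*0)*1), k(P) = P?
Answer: 496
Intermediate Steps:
v = -5/3 (v = -(3 + 2)/3 = -1/3*5 = -5/3 ≈ -1.6667)
w = 0 (w = -5*1*0/3 = -0 = -5/3*0 = 0)
h(l) = 0 (h(l) = -1*0 = 0)
(h(-1) + 62)*k(8) = (0 + 62)*8 = 62*8 = 496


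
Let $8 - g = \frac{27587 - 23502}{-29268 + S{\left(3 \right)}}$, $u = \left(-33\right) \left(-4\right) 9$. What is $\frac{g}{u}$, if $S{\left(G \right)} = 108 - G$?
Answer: $\frac{237389}{34645644} \approx 0.0068519$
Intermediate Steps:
$u = 1188$ ($u = 132 \cdot 9 = 1188$)
$g = \frac{237389}{29163}$ ($g = 8 - \frac{27587 - 23502}{-29268 + \left(108 - 3\right)} = 8 - \frac{4085}{-29268 + \left(108 - 3\right)} = 8 - \frac{4085}{-29268 + 105} = 8 - \frac{4085}{-29163} = 8 - 4085 \left(- \frac{1}{29163}\right) = 8 - - \frac{4085}{29163} = 8 + \frac{4085}{29163} = \frac{237389}{29163} \approx 8.1401$)
$\frac{g}{u} = \frac{237389}{29163 \cdot 1188} = \frac{237389}{29163} \cdot \frac{1}{1188} = \frac{237389}{34645644}$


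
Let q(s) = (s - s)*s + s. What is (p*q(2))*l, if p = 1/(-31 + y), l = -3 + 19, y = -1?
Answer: -1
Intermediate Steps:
l = 16
q(s) = s (q(s) = 0*s + s = 0 + s = s)
p = -1/32 (p = 1/(-31 - 1) = 1/(-32) = -1/32 ≈ -0.031250)
(p*q(2))*l = -1/32*2*16 = -1/16*16 = -1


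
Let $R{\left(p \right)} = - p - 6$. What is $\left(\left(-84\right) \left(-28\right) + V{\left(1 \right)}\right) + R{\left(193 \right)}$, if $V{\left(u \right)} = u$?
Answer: $2154$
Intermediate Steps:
$R{\left(p \right)} = -6 - p$
$\left(\left(-84\right) \left(-28\right) + V{\left(1 \right)}\right) + R{\left(193 \right)} = \left(\left(-84\right) \left(-28\right) + 1\right) - 199 = \left(2352 + 1\right) - 199 = 2353 - 199 = 2154$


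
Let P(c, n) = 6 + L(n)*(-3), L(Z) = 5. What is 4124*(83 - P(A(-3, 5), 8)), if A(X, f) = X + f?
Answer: 379408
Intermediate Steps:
P(c, n) = -9 (P(c, n) = 6 + 5*(-3) = 6 - 15 = -9)
4124*(83 - P(A(-3, 5), 8)) = 4124*(83 - 1*(-9)) = 4124*(83 + 9) = 4124*92 = 379408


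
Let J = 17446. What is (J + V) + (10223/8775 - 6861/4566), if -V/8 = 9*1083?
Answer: -808415950519/13355550 ≈ -60530.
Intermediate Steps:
V = -77976 (V = -72*1083 = -8*9747 = -77976)
(J + V) + (10223/8775 - 6861/4566) = (17446 - 77976) + (10223/8775 - 6861/4566) = -60530 + (10223*(1/8775) - 6861*1/4566) = -60530 + (10223/8775 - 2287/1522) = -60530 - 4509019/13355550 = -808415950519/13355550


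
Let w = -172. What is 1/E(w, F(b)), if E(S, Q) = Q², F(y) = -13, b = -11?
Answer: 1/169 ≈ 0.0059172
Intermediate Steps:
1/E(w, F(b)) = 1/((-13)²) = 1/169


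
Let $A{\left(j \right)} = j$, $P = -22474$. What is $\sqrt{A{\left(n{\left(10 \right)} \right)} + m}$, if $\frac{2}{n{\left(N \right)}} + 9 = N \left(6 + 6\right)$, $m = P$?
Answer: $\frac{2 i \sqrt{69225483}}{111} \approx 149.91 i$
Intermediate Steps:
$m = -22474$
$n{\left(N \right)} = \frac{2}{-9 + 12 N}$ ($n{\left(N \right)} = \frac{2}{-9 + N \left(6 + 6\right)} = \frac{2}{-9 + N 12} = \frac{2}{-9 + 12 N}$)
$\sqrt{A{\left(n{\left(10 \right)} \right)} + m} = \sqrt{\frac{2}{3 \left(-3 + 4 \cdot 10\right)} - 22474} = \sqrt{\frac{2}{3 \left(-3 + 40\right)} - 22474} = \sqrt{\frac{2}{3 \cdot 37} - 22474} = \sqrt{\frac{2}{3} \cdot \frac{1}{37} - 22474} = \sqrt{\frac{2}{111} - 22474} = \sqrt{- \frac{2494612}{111}} = \frac{2 i \sqrt{69225483}}{111}$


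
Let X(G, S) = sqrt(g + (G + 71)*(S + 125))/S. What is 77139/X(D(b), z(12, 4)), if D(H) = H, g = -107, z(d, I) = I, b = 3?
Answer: 308556*sqrt(9439)/9439 ≈ 3175.9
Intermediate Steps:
X(G, S) = sqrt(-107 + (71 + G)*(125 + S))/S (X(G, S) = sqrt(-107 + (G + 71)*(S + 125))/S = sqrt(-107 + (71 + G)*(125 + S))/S)
77139/X(D(b), z(12, 4)) = 77139/((sqrt(8768 + 71*4 + 125*3 + 3*4)/4)) = 77139/((sqrt(8768 + 284 + 375 + 12)/4)) = 77139/((sqrt(9439)/4)) = 77139*(4*sqrt(9439)/9439) = 308556*sqrt(9439)/9439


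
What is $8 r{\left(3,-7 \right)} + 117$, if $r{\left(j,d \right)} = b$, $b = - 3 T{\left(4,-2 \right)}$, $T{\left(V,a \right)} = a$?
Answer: $165$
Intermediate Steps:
$b = 6$ ($b = \left(-3\right) \left(-2\right) = 6$)
$r{\left(j,d \right)} = 6$
$8 r{\left(3,-7 \right)} + 117 = 8 \cdot 6 + 117 = 48 + 117 = 165$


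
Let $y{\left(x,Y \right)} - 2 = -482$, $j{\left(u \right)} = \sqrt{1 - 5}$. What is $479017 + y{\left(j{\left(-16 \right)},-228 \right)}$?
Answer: $478537$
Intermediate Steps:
$j{\left(u \right)} = 2 i$ ($j{\left(u \right)} = \sqrt{-4} = 2 i$)
$y{\left(x,Y \right)} = -480$ ($y{\left(x,Y \right)} = 2 - 482 = -480$)
$479017 + y{\left(j{\left(-16 \right)},-228 \right)} = 479017 - 480 = 478537$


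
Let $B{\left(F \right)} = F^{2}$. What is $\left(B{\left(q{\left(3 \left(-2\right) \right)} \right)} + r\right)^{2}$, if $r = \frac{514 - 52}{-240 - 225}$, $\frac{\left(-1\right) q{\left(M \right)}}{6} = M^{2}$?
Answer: $\frac{52294968288676}{24025} \approx 2.1767 \cdot 10^{9}$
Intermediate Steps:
$q{\left(M \right)} = - 6 M^{2}$
$r = - \frac{154}{155}$ ($r = \frac{462}{-465} = 462 \left(- \frac{1}{465}\right) = - \frac{154}{155} \approx -0.99355$)
$\left(B{\left(q{\left(3 \left(-2\right) \right)} \right)} + r\right)^{2} = \left(\left(- 6 \left(3 \left(-2\right)\right)^{2}\right)^{2} - \frac{154}{155}\right)^{2} = \left(\left(- 6 \left(-6\right)^{2}\right)^{2} - \frac{154}{155}\right)^{2} = \left(\left(\left(-6\right) 36\right)^{2} - \frac{154}{155}\right)^{2} = \left(\left(-216\right)^{2} - \frac{154}{155}\right)^{2} = \left(46656 - \frac{154}{155}\right)^{2} = \left(\frac{7231526}{155}\right)^{2} = \frac{52294968288676}{24025}$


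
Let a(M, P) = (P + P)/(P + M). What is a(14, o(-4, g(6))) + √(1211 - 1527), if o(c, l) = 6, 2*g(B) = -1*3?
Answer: ⅗ + 2*I*√79 ≈ 0.6 + 17.776*I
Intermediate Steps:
g(B) = -3/2 (g(B) = (-1*3)/2 = (½)*(-3) = -3/2)
a(M, P) = 2*P/(M + P) (a(M, P) = (2*P)/(M + P) = 2*P/(M + P))
a(14, o(-4, g(6))) + √(1211 - 1527) = 2*6/(14 + 6) + √(1211 - 1527) = 2*6/20 + √(-316) = 2*6*(1/20) + 2*I*√79 = ⅗ + 2*I*√79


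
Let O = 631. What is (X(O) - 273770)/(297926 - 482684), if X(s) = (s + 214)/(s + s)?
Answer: 345496895/233164596 ≈ 1.4818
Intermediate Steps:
X(s) = (214 + s)/(2*s) (X(s) = (214 + s)/((2*s)) = (214 + s)*(1/(2*s)) = (214 + s)/(2*s))
(X(O) - 273770)/(297926 - 482684) = ((1/2)*(214 + 631)/631 - 273770)/(297926 - 482684) = ((1/2)*(1/631)*845 - 273770)/(-184758) = (845/1262 - 273770)*(-1/184758) = -345496895/1262*(-1/184758) = 345496895/233164596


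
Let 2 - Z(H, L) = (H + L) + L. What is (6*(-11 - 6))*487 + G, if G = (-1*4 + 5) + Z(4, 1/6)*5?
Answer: -149054/3 ≈ -49685.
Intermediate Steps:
Z(H, L) = 2 - H - 2*L (Z(H, L) = 2 - ((H + L) + L) = 2 - (H + 2*L) = 2 + (-H - 2*L) = 2 - H - 2*L)
G = -32/3 (G = (-1*4 + 5) + (2 - 1*4 - 2/6)*5 = (-4 + 5) + (2 - 4 - 2*1/6)*5 = 1 + (2 - 4 - 1/3)*5 = 1 - 7/3*5 = 1 - 35/3 = -32/3 ≈ -10.667)
(6*(-11 - 6))*487 + G = (6*(-11 - 6))*487 - 32/3 = (6*(-17))*487 - 32/3 = -102*487 - 32/3 = -49674 - 32/3 = -149054/3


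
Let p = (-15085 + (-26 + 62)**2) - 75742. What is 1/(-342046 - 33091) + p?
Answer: -33586390748/375137 ≈ -89531.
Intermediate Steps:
p = -89531 (p = (-15085 + 36**2) - 75742 = (-15085 + 1296) - 75742 = -13789 - 75742 = -89531)
1/(-342046 - 33091) + p = 1/(-342046 - 33091) - 89531 = 1/(-375137) - 89531 = -1/375137 - 89531 = -33586390748/375137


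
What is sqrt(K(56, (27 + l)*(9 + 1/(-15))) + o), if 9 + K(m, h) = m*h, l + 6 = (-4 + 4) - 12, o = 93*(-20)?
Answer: 3*sqrt(7315)/5 ≈ 51.317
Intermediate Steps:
o = -1860
l = -18 (l = -6 + ((-4 + 4) - 12) = -6 + (0 - 12) = -6 - 12 = -18)
K(m, h) = -9 + h*m (K(m, h) = -9 + m*h = -9 + h*m)
sqrt(K(56, (27 + l)*(9 + 1/(-15))) + o) = sqrt((-9 + ((27 - 18)*(9 + 1/(-15)))*56) - 1860) = sqrt((-9 + (9*(9 - 1/15))*56) - 1860) = sqrt((-9 + (9*(134/15))*56) - 1860) = sqrt((-9 + (402/5)*56) - 1860) = sqrt((-9 + 22512/5) - 1860) = sqrt(22467/5 - 1860) = sqrt(13167/5) = 3*sqrt(7315)/5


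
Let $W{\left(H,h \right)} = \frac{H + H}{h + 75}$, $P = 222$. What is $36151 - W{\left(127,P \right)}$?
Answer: $\frac{10736593}{297} \approx 36150.0$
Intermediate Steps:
$W{\left(H,h \right)} = \frac{2 H}{75 + h}$
$36151 - W{\left(127,P \right)} = 36151 - 2 \cdot 127 \frac{1}{75 + 222} = 36151 - 2 \cdot 127 \cdot \frac{1}{297} = 36151 - \frac{254}{297} = \frac{10736593}{297}$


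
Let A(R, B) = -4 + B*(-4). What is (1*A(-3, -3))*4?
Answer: 32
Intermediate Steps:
A(R, B) = -4 - 4*B
(1*A(-3, -3))*4 = (1*(-4 - 4*(-3)))*4 = (1*(-4 + 12))*4 = (1*8)*4 = 8*4 = 32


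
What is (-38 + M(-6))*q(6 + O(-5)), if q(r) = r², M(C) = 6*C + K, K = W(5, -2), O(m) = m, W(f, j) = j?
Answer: -76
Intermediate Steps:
K = -2
M(C) = -2 + 6*C (M(C) = 6*C - 2 = -2 + 6*C)
(-38 + M(-6))*q(6 + O(-5)) = (-38 + (-2 + 6*(-6)))*(6 - 5)² = (-38 + (-2 - 36))*1² = (-38 - 38)*1 = -76*1 = -76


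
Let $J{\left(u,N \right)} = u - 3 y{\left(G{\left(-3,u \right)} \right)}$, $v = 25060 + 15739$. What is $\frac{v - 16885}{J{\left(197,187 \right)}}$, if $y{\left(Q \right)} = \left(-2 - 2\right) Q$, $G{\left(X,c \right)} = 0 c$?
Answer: $\frac{23914}{197} \approx 121.39$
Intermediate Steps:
$G{\left(X,c \right)} = 0$
$v = 40799$
$y{\left(Q \right)} = - 4 Q$
$J{\left(u,N \right)} = u$ ($J{\left(u,N \right)} = u - 3 \left(\left(-4\right) 0\right) = u - 0 = u + 0 = u$)
$\frac{v - 16885}{J{\left(197,187 \right)}} = \frac{40799 - 16885}{197} = \left(40799 - 16885\right) \frac{1}{197} = 23914 \cdot \frac{1}{197} = \frac{23914}{197}$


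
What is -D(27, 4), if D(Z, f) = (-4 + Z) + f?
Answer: -27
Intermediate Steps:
D(Z, f) = -4 + Z + f
-D(27, 4) = -(-4 + 27 + 4) = -1*27 = -27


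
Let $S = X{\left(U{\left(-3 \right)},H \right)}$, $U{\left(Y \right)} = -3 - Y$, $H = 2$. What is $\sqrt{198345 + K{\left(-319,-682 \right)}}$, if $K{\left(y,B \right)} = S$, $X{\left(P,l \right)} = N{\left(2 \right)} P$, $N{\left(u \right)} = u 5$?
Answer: $\sqrt{198345} \approx 445.36$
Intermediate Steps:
$N{\left(u \right)} = 5 u$
$X{\left(P,l \right)} = 10 P$ ($X{\left(P,l \right)} = 5 \cdot 2 P = 10 P$)
$S = 0$ ($S = 10 \left(-3 - -3\right) = 10 \left(-3 + 3\right) = 10 \cdot 0 = 0$)
$K{\left(y,B \right)} = 0$
$\sqrt{198345 + K{\left(-319,-682 \right)}} = \sqrt{198345 + 0} = \sqrt{198345}$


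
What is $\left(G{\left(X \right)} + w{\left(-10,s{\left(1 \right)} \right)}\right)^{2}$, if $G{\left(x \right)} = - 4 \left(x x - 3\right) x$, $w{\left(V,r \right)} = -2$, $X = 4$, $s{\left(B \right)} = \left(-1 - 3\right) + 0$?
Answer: $44100$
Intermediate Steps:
$s{\left(B \right)} = -4$ ($s{\left(B \right)} = -4 + 0 = -4$)
$G{\left(x \right)} = x \left(12 - 4 x^{2}\right)$ ($G{\left(x \right)} = - 4 \left(x^{2} - 3\right) x = - 4 \left(-3 + x^{2}\right) x = \left(12 - 4 x^{2}\right) x = x \left(12 - 4 x^{2}\right)$)
$\left(G{\left(X \right)} + w{\left(-10,s{\left(1 \right)} \right)}\right)^{2} = \left(4 \cdot 4 \left(3 - 4^{2}\right) - 2\right)^{2} = \left(4 \cdot 4 \left(3 - 16\right) - 2\right)^{2} = \left(4 \cdot 4 \left(-13\right) - 2\right)^{2} = \left(-208 - 2\right)^{2} = \left(-210\right)^{2} = 44100$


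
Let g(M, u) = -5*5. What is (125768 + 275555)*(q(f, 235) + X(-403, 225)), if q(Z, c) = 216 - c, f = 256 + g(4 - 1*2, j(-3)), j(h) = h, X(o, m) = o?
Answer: -169358306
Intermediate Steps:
g(M, u) = -25
f = 231 (f = 256 - 25 = 231)
(125768 + 275555)*(q(f, 235) + X(-403, 225)) = (125768 + 275555)*((216 - 1*235) - 403) = 401323*((216 - 235) - 403) = 401323*(-19 - 403) = 401323*(-422) = -169358306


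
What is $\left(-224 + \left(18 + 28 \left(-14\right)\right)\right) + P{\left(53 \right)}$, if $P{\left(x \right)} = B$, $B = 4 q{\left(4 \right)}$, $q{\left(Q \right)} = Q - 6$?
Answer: $-606$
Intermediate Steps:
$q{\left(Q \right)} = -6 + Q$ ($q{\left(Q \right)} = Q - 6 = -6 + Q$)
$B = -8$ ($B = 4 \left(-6 + 4\right) = 4 \left(-2\right) = -8$)
$P{\left(x \right)} = -8$
$\left(-224 + \left(18 + 28 \left(-14\right)\right)\right) + P{\left(53 \right)} = \left(-224 + \left(18 + 28 \left(-14\right)\right)\right) - 8 = \left(-224 + \left(18 - 392\right)\right) - 8 = \left(-224 - 374\right) - 8 = -598 - 8 = -606$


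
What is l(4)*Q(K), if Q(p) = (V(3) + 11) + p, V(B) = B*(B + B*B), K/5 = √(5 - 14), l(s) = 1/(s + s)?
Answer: 47/8 + 15*I/8 ≈ 5.875 + 1.875*I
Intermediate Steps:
l(s) = 1/(2*s)
K = 15*I (K = 5*√(5 - 14) = 5*√(-9) = 5*(3*I) = 15*I ≈ 15.0*I)
V(B) = B*(B + B²)
Q(p) = 47 + p (Q(p) = (3²*(1 + 3) + 11) + p = (9*4 + 11) + p = (36 + 11) + p = 47 + p)
l(4)*Q(K) = ((½)/4)*(47 + 15*I) = ((½)*(¼))*(47 + 15*I) = (47 + 15*I)/8 = 47/8 + 15*I/8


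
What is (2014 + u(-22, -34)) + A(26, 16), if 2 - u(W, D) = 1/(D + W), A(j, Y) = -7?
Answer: 112505/56 ≈ 2009.0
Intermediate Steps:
u(W, D) = 2 - 1/(D + W)
(2014 + u(-22, -34)) + A(26, 16) = (2014 + (-1 + 2*(-34) + 2*(-22))/(-34 - 22)) - 7 = (2014 + (-1 - 68 - 44)/(-56)) - 7 = (2014 - 1/56*(-113)) - 7 = (2014 + 113/56) - 7 = 112897/56 - 7 = 112505/56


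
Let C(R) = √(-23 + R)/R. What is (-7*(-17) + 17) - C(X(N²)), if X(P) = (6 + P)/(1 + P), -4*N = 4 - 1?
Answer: 136 - I*√470/21 ≈ 136.0 - 1.0324*I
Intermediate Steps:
N = -¾ (N = -(4 - 1)/4 = -¼*3 = -¾ ≈ -0.75000)
X(P) = (6 + P)/(1 + P)
C(R) = √(-23 + R)/R
(-7*(-17) + 17) - C(X(N²)) = (-7*(-17) + 17) - √(-23 + (6 + (-¾)²)/(1 + (-¾)²))/((6 + (-¾)²)/(1 + (-¾)²)) = (119 + 17) - √(-23 + (6 + 9/16)/(1 + 9/16))/((6 + 9/16)/(1 + 9/16)) = 136 - √(-23 + (105/16)/(25/16))/((105/16)/(25/16)) = 136 - √(-23 + (16/25)*(105/16))/((16/25)*(105/16)) = 136 - √(-23 + 21/5)/21/5 = 136 - 5*√(-94/5)/21 = 136 - 5*I*√470/5/21 = 136 - I*√470/21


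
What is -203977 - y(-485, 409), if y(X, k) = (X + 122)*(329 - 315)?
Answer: -198895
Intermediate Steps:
y(X, k) = 1708 + 14*X (y(X, k) = (122 + X)*14 = 1708 + 14*X)
-203977 - y(-485, 409) = -203977 - (1708 + 14*(-485)) = -203977 - (1708 - 6790) = -203977 - 1*(-5082) = -203977 + 5082 = -198895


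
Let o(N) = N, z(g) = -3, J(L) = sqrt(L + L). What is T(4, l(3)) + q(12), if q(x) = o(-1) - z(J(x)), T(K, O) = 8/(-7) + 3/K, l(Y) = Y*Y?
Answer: 45/28 ≈ 1.6071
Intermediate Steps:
J(L) = sqrt(2)*sqrt(L) (J(L) = sqrt(2*L) = sqrt(2)*sqrt(L))
l(Y) = Y**2
T(K, O) = -8/7 + 3/K (T(K, O) = 8*(-1/7) + 3/K = -8/7 + 3/K)
q(x) = 2 (q(x) = -1 - 1*(-3) = -1 + 3 = 2)
T(4, l(3)) + q(12) = (-8/7 + 3/4) + 2 = -11/28 + 2 = 45/28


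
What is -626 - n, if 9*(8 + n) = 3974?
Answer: -9536/9 ≈ -1059.6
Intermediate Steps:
n = 3902/9 (n = -8 + (⅑)*3974 = -8 + 3974/9 = 3902/9 ≈ 433.56)
-626 - n = -626 - 1*3902/9 = -626 - 3902/9 = -9536/9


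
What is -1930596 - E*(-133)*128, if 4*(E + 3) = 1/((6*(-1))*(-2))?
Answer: -5943940/3 ≈ -1.9813e+6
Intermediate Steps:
E = -143/48 (E = -3 + 1/(4*(((6*(-1))*(-2)))) = -3 + 1/(4*((-6*(-2)))) = -3 + (¼)/12 = -3 + (¼)*(1/12) = -3 + 1/48 = -143/48 ≈ -2.9792)
-1930596 - E*(-133)*128 = -1930596 - (-143/48*(-133))*128 = -1930596 - 19019*128/48 = -1930596 - 1*152152/3 = -1930596 - 152152/3 = -5943940/3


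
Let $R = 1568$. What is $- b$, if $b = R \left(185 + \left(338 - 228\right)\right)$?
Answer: $-462560$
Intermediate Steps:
$b = 462560$ ($b = 1568 \left(185 + \left(338 - 228\right)\right) = 1568 \left(185 + 110\right) = 1568 \cdot 295 = 462560$)
$- b = \left(-1\right) 462560 = -462560$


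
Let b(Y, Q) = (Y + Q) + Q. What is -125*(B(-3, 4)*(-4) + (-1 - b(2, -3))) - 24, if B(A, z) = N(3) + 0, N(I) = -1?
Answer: -899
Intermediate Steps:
b(Y, Q) = Y + 2*Q (b(Y, Q) = (Q + Y) + Q = Y + 2*Q)
B(A, z) = -1 (B(A, z) = -1 + 0 = -1)
-125*(B(-3, 4)*(-4) + (-1 - b(2, -3))) - 24 = -125*(-1*(-4) + (-1 - (2 + 2*(-3)))) - 24 = -125*(4 + (-1 - (2 - 6))) - 24 = -125*(4 + (-1 - 1*(-4))) - 24 = -125*(4 + (-1 + 4)) - 24 = -125*(4 + 3) - 24 = -125*7 - 24 = -875 - 24 = -899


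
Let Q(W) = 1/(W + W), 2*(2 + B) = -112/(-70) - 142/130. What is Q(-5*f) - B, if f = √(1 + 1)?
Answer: 227/130 - √2/20 ≈ 1.6754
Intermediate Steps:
f = √2 ≈ 1.4142
B = -227/130 (B = -2 + (-112/(-70) - 142/130)/2 = -2 + (-112*(-1/70) - 142*1/130)/2 = -2 + (8/5 - 71/65)/2 = -2 + (½)*(33/65) = -2 + 33/130 = -227/130 ≈ -1.7462)
Q(W) = 1/(2*W)
Q(-5*f) - B = 1/(2*((-5*√2))) - 1*(-227/130) = (-√2/10)/2 + 227/130 = -√2/20 + 227/130 = 227/130 - √2/20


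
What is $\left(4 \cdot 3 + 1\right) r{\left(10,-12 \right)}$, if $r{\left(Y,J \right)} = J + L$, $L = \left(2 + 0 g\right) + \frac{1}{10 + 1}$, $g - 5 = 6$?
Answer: $- \frac{1417}{11} \approx -128.82$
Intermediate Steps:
$g = 11$ ($g = 5 + 6 = 11$)
$L = \frac{23}{11}$ ($L = \left(2 + 0 \cdot 11\right) + \frac{1}{10 + 1} = \left(2 + 0\right) + \frac{1}{11} = 2 + \frac{1}{11} = \frac{23}{11} \approx 2.0909$)
$r{\left(Y,J \right)} = \frac{23}{11} + J$ ($r{\left(Y,J \right)} = J + \frac{23}{11} = \frac{23}{11} + J$)
$\left(4 \cdot 3 + 1\right) r{\left(10,-12 \right)} = \left(4 \cdot 3 + 1\right) \left(\frac{23}{11} - 12\right) = \left(12 + 1\right) \left(- \frac{109}{11}\right) = 13 \left(- \frac{109}{11}\right) = - \frac{1417}{11}$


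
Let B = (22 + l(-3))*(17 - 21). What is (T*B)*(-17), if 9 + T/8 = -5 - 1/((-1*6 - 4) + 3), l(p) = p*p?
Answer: -1635808/7 ≈ -2.3369e+5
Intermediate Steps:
l(p) = p²
B = -124 (B = (22 + (-3)²)*(17 - 21) = (22 + 9)*(-4) = 31*(-4) = -124)
T = -776/7 (T = -72 + 8*(-5 - 1/((-1*6 - 4) + 3)) = -72 + 8*(-5 - 1/((-6 - 4) + 3)) = -72 + 8*(-5 - 1/(-10 + 3)) = -72 + 8*(-5 - 1/(-7)) = -72 + 8*(-5 - 1*(-⅐)) = -72 + 8*(-5 + ⅐) = -72 + 8*(-34/7) = -72 - 272/7 = -776/7 ≈ -110.86)
(T*B)*(-17) = -776/7*(-124)*(-17) = (96224/7)*(-17) = -1635808/7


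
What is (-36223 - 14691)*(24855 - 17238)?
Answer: -387811938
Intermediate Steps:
(-36223 - 14691)*(24855 - 17238) = -50914*7617 = -387811938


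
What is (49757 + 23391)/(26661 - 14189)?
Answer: 18287/3118 ≈ 5.8650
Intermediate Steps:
(49757 + 23391)/(26661 - 14189) = 73148/12472 = 73148*(1/12472) = 18287/3118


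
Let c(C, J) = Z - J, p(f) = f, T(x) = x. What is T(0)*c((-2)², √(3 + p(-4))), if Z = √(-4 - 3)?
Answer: 0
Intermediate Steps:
Z = I*√7 (Z = √(-7) = I*√7 ≈ 2.6458*I)
c(C, J) = -J + I*√7 (c(C, J) = I*√7 - J = -J + I*√7)
T(0)*c((-2)², √(3 + p(-4))) = 0*(-√(3 - 4) + I*√7) = 0*(-√(-1) + I*√7) = 0*(-I + I*√7) = 0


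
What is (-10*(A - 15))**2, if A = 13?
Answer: 400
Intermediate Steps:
(-10*(A - 15))**2 = (-10*(13 - 15))**2 = (-10*(-2))**2 = 20**2 = 400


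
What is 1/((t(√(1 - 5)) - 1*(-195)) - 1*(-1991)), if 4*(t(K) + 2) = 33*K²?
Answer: 1/2151 ≈ 0.00046490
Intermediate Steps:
t(K) = -2 + 33*K²/4 (t(K) = -2 + (33*K²)/4 = -2 + 33*K²/4)
1/((t(√(1 - 5)) - 1*(-195)) - 1*(-1991)) = 1/(((-2 + 33*(√(1 - 5))²/4) - 1*(-195)) - 1*(-1991)) = 1/(((-2 + 33*(√(-4))²/4) + 195) + 1991) = 1/(((-2 + 33*(2*I)²/4) + 195) + 1991) = 1/(((-2 + (33/4)*(-4)) + 195) + 1991) = 1/(((-2 - 33) + 195) + 1991) = 1/((-35 + 195) + 1991) = 1/(160 + 1991) = 1/2151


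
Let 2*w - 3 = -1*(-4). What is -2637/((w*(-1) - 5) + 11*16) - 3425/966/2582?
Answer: -13155621463/835561020 ≈ -15.745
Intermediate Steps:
w = 7/2 (w = 3/2 + (-1*(-4))/2 = 3/2 + (½)*4 = 3/2 + 2 = 7/2 ≈ 3.5000)
-2637/((w*(-1) - 5) + 11*16) - 3425/966/2582 = -2637/(((7/2)*(-1) - 5) + 11*16) - 3425/966/2582 = -2637/((-7/2 - 5) + 176) - 3425*1/966*(1/2582) = -2637/(-17/2 + 176) - 3425/966*1/2582 = -2637/335/2 - 3425/2494212 = -2637*2/335 - 3425/2494212 = -5274/335 - 3425/2494212 = -13155621463/835561020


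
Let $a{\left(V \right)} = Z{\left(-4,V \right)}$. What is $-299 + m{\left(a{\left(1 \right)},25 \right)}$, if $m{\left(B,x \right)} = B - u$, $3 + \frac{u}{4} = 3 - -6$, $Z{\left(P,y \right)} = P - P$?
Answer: $-323$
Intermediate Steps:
$Z{\left(P,y \right)} = 0$
$a{\left(V \right)} = 0$
$u = 24$ ($u = -12 + 4 \left(3 - -6\right) = -12 + 4 \left(3 + 6\right) = -12 + 4 \cdot 9 = -12 + 36 = 24$)
$m{\left(B,x \right)} = -24 + B$ ($m{\left(B,x \right)} = B - 24 = -24 + B$)
$-299 + m{\left(a{\left(1 \right)},25 \right)} = -299 + \left(-24 + 0\right) = -299 - 24 = -323$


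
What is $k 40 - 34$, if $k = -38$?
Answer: $-1554$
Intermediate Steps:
$k 40 - 34 = \left(-38\right) 40 - 34 = -1520 - 34 = -1554$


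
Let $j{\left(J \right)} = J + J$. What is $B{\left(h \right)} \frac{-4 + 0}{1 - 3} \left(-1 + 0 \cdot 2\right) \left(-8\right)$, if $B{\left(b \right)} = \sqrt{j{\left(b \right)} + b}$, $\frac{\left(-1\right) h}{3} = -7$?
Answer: $48 \sqrt{7} \approx 127.0$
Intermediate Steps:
$h = 21$ ($h = \left(-3\right) \left(-7\right) = 21$)
$j{\left(J \right)} = 2 J$
$B{\left(b \right)} = \sqrt{3} \sqrt{b}$ ($B{\left(b \right)} = \sqrt{2 b + b} = \sqrt{3 b} = \sqrt{3} \sqrt{b}$)
$B{\left(h \right)} \frac{-4 + 0}{1 - 3} \left(-1 + 0 \cdot 2\right) \left(-8\right) = \sqrt{3} \sqrt{21} \frac{-4 + 0}{1 - 3} \left(-1 + 0 \cdot 2\right) \left(-8\right) = 3 \sqrt{7} - \frac{4}{-2} \left(-1 + 0\right) \left(-8\right) = 3 \sqrt{7} \left(-4\right) \left(- \frac{1}{2}\right) \left(-1\right) \left(-8\right) = 3 \sqrt{7} \cdot 2 \left(-1\right) \left(-8\right) = 3 \sqrt{7} \left(\left(-2\right) \left(-8\right)\right) = 3 \sqrt{7} \cdot 16 = 48 \sqrt{7}$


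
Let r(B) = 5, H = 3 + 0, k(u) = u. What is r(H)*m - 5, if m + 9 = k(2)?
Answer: -40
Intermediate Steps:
m = -7 (m = -9 + 2 = -7)
H = 3
r(H)*m - 5 = 5*(-7) - 5 = -35 - 5 = -40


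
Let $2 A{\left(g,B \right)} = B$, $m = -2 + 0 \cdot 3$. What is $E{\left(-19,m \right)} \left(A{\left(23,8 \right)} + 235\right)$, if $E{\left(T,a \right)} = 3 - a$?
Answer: $1195$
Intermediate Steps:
$m = -2$ ($m = -2 + 0 = -2$)
$A{\left(g,B \right)} = \frac{B}{2}$
$E{\left(-19,m \right)} \left(A{\left(23,8 \right)} + 235\right) = \left(3 - -2\right) \left(\frac{1}{2} \cdot 8 + 235\right) = \left(3 + 2\right) \left(4 + 235\right) = 5 \cdot 239 = 1195$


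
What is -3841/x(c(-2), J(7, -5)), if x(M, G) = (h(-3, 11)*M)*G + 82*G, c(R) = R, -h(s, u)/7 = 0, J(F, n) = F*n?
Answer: 3841/2870 ≈ 1.3383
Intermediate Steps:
h(s, u) = 0 (h(s, u) = -7*0 = 0)
x(M, G) = 82*G (x(M, G) = (0*M)*G + 82*G = 0*G + 82*G = 0 + 82*G = 82*G)
-3841/x(c(-2), J(7, -5)) = -3841/(82*(7*(-5))) = -3841/(82*(-35)) = -3841/(-2870) = -3841*(-1/2870) = 3841/2870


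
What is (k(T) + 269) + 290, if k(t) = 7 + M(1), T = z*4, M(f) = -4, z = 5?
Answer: 562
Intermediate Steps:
T = 20 (T = 5*4 = 20)
k(t) = 3 (k(t) = 7 - 4 = 3)
(k(T) + 269) + 290 = (3 + 269) + 290 = 272 + 290 = 562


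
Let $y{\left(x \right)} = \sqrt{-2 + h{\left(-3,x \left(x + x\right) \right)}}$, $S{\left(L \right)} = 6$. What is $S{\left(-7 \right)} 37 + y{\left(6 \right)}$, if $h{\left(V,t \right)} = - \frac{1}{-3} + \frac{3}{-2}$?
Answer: $222 + \frac{i \sqrt{114}}{6} \approx 222.0 + 1.7795 i$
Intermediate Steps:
$h{\left(V,t \right)} = - \frac{7}{6}$ ($h{\left(V,t \right)} = \left(-1\right) \left(- \frac{1}{3}\right) + 3 \left(- \frac{1}{2}\right) = \frac{1}{3} - \frac{3}{2} = - \frac{7}{6}$)
$y{\left(x \right)} = \frac{i \sqrt{114}}{6}$ ($y{\left(x \right)} = \sqrt{-2 - \frac{7}{6}} = \sqrt{- \frac{19}{6}} = \frac{i \sqrt{114}}{6}$)
$S{\left(-7 \right)} 37 + y{\left(6 \right)} = 6 \cdot 37 + \frac{i \sqrt{114}}{6} = 222 + \frac{i \sqrt{114}}{6}$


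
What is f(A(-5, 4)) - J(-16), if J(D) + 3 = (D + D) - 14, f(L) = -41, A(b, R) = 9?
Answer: 8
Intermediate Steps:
J(D) = -17 + 2*D (J(D) = -3 + ((D + D) - 14) = -3 + (2*D - 14) = -3 + (-14 + 2*D) = -17 + 2*D)
f(A(-5, 4)) - J(-16) = -41 - (-17 + 2*(-16)) = -41 - (-17 - 32) = -41 - 1*(-49) = -41 + 49 = 8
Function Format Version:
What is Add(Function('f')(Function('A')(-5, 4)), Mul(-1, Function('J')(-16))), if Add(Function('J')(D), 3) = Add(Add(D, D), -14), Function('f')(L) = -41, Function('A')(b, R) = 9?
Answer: 8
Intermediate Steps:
Function('J')(D) = Add(-17, Mul(2, D)) (Function('J')(D) = Add(-3, Add(Add(D, D), -14)) = Add(-3, Add(Mul(2, D), -14)) = Add(-3, Add(-14, Mul(2, D))) = Add(-17, Mul(2, D)))
Add(Function('f')(Function('A')(-5, 4)), Mul(-1, Function('J')(-16))) = Add(-41, Mul(-1, Add(-17, Mul(2, -16)))) = Add(-41, Mul(-1, Add(-17, -32))) = Add(-41, Mul(-1, -49)) = Add(-41, 49) = 8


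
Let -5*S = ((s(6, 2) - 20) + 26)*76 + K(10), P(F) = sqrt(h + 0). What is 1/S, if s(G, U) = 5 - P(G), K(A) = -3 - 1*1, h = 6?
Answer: -130/20549 - 95*sqrt(6)/164392 ≈ -0.0077419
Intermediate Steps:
P(F) = sqrt(6) (P(F) = sqrt(6 + 0) = sqrt(6))
K(A) = -4 (K(A) = -3 - 1 = -4)
s(G, U) = 5 - sqrt(6)
S = -832/5 + 76*sqrt(6)/5 (S = -((((5 - sqrt(6)) - 20) + 26)*76 - 4)/5 = -(((-15 - sqrt(6)) + 26)*76 - 4)/5 = -((11 - sqrt(6))*76 - 4)/5 = -((836 - 76*sqrt(6)) - 4)/5 = -(832 - 76*sqrt(6))/5 = -832/5 + 76*sqrt(6)/5 ≈ -129.17)
1/S = 1/(-832/5 + 76*sqrt(6)/5)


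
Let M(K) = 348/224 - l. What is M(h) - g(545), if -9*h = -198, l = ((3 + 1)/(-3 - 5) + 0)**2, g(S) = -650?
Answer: 36473/56 ≈ 651.30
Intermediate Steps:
l = 1/4 (l = (4/(-8) + 0)**2 = (4*(-1/8) + 0)**2 = (-1/2 + 0)**2 = (-1/2)**2 = 1/4 ≈ 0.25000)
h = 22 (h = -1/9*(-198) = 22)
M(K) = 73/56 (M(K) = 348/224 - 1*1/4 = 348*(1/224) - 1/4 = 87/56 - 1/4 = 73/56)
M(h) - g(545) = 73/56 - 1*(-650) = 73/56 + 650 = 36473/56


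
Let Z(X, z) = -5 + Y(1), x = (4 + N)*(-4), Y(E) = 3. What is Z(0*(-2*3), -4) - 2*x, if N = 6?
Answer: 78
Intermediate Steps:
x = -40 (x = (4 + 6)*(-4) = 10*(-4) = -40)
Z(X, z) = -2 (Z(X, z) = -5 + 3 = -2)
Z(0*(-2*3), -4) - 2*x = -2 - 2*(-40) = -2 + 80 = 78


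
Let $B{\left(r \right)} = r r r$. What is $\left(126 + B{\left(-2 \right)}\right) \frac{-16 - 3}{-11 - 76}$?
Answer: $\frac{2242}{87} \approx 25.77$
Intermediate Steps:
$B{\left(r \right)} = r^{3}$ ($B{\left(r \right)} = r^{2} r = r^{3}$)
$\left(126 + B{\left(-2 \right)}\right) \frac{-16 - 3}{-11 - 76} = \left(126 + \left(-2\right)^{3}\right) \frac{-16 - 3}{-11 - 76} = \left(126 - 8\right) \left(- \frac{19}{-87}\right) = 118 \left(\left(-19\right) \left(- \frac{1}{87}\right)\right) = 118 \cdot \frac{19}{87} = \frac{2242}{87}$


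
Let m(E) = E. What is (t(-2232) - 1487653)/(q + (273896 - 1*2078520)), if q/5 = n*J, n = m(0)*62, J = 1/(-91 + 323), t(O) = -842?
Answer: 1488495/1804624 ≈ 0.82482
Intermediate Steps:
J = 1/232 ≈ 0.0043103
n = 0 (n = 0*62 = 0)
q = 0 (q = 5*(0*(1/232)) = 5*0 = 0)
(t(-2232) - 1487653)/(q + (273896 - 1*2078520)) = (-842 - 1487653)/(0 + (273896 - 1*2078520)) = -1488495/(0 + (273896 - 2078520)) = -1488495/(0 - 1804624) = -1488495/(-1804624) = -1488495*(-1/1804624) = 1488495/1804624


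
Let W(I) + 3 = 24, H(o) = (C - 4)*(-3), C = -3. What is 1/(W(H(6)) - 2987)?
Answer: -1/2966 ≈ -0.00033715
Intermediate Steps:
H(o) = 21 (H(o) = (-3 - 4)*(-3) = -7*(-3) = 21)
W(I) = 21 (W(I) = -3 + 24 = 21)
1/(W(H(6)) - 2987) = 1/(21 - 2987) = 1/(-2966) = -1/2966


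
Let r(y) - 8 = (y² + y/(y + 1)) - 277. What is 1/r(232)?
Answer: 233/12478547 ≈ 1.8672e-5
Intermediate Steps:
r(y) = -269 + y² + y/(1 + y) (r(y) = 8 + ((y² + y/(y + 1)) - 277) = 8 + ((y² + y/(1 + y)) - 277) = 8 + (-277 + y² + y/(1 + y)) = -269 + y² + y/(1 + y))
1/r(232) = 1/((-269 + 232² + 232³ - 268*232)/(1 + 232)) = 1/((-269 + 53824 + 12487168 - 62176)/233) = 1/((1/233)*12478547) = 1/(12478547/233) = 233/12478547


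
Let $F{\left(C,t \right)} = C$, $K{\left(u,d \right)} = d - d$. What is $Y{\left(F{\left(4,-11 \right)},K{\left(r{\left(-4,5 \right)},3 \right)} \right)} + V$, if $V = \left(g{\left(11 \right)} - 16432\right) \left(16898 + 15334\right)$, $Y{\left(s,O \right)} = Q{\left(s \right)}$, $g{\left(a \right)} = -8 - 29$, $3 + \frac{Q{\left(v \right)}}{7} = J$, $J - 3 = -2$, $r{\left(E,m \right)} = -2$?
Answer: $-530828822$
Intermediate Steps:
$K{\left(u,d \right)} = 0$
$J = 1$ ($J = 3 - 2 = 1$)
$Q{\left(v \right)} = -14$ ($Q{\left(v \right)} = -21 + 7 \cdot 1 = -21 + 7 = -14$)
$g{\left(a \right)} = -37$
$Y{\left(s,O \right)} = -14$
$V = -530828808$ ($V = \left(-37 - 16432\right) \left(16898 + 15334\right) = \left(-16469\right) 32232 = -530828808$)
$Y{\left(F{\left(4,-11 \right)},K{\left(r{\left(-4,5 \right)},3 \right)} \right)} + V = -14 - 530828808 = -530828822$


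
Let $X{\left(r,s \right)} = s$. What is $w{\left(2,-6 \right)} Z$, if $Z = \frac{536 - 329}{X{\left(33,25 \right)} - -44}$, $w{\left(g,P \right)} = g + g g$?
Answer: $18$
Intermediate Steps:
$w{\left(g,P \right)} = g + g^{2}$
$Z = 3$ ($Z = \frac{536 - 329}{25 - -44} = \frac{207}{25 + 44} = \frac{207}{69} = 207 \cdot \frac{1}{69} = 3$)
$w{\left(2,-6 \right)} Z = 2 \left(1 + 2\right) 3 = 2 \cdot 3 \cdot 3 = 6 \cdot 3 = 18$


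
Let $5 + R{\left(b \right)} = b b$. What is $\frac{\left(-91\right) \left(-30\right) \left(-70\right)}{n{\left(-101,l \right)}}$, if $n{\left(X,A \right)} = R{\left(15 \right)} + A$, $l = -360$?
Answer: $1365$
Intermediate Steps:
$R{\left(b \right)} = -5 + b^{2}$ ($R{\left(b \right)} = -5 + b b = -5 + b^{2}$)
$n{\left(X,A \right)} = 220 + A$ ($n{\left(X,A \right)} = \left(-5 + 15^{2}\right) + A = \left(-5 + 225\right) + A = 220 + A$)
$\frac{\left(-91\right) \left(-30\right) \left(-70\right)}{n{\left(-101,l \right)}} = \frac{\left(-91\right) \left(-30\right) \left(-70\right)}{220 - 360} = \frac{2730 \left(-70\right)}{-140} = \left(-191100\right) \left(- \frac{1}{140}\right) = 1365$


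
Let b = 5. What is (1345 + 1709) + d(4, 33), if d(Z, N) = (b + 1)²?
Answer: 3090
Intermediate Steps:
d(Z, N) = 36 (d(Z, N) = (5 + 1)² = 6² = 36)
(1345 + 1709) + d(4, 33) = (1345 + 1709) + 36 = 3054 + 36 = 3090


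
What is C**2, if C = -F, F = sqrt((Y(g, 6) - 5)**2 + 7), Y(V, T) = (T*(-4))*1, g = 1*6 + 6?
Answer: 848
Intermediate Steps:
g = 12 (g = 6 + 6 = 12)
Y(V, T) = -4*T (Y(V, T) = -4*T*1 = -4*T)
F = 4*sqrt(53) (F = sqrt((-4*6 - 5)**2 + 7) = sqrt((-24 - 5)**2 + 7) = sqrt((-29)**2 + 7) = sqrt(841 + 7) = sqrt(848) = 4*sqrt(53) ≈ 29.120)
C = -4*sqrt(53) ≈ -29.120
C**2 = (-4*sqrt(53))**2 = 848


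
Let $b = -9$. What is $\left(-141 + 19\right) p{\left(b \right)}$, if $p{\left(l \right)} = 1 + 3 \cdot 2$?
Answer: $-854$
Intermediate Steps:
$p{\left(l \right)} = 7$ ($p{\left(l \right)} = 1 + 6 = 7$)
$\left(-141 + 19\right) p{\left(b \right)} = \left(-141 + 19\right) 7 = \left(-122\right) 7 = -854$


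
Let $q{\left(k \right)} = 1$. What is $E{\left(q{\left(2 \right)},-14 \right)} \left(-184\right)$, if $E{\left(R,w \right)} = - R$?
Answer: $184$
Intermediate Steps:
$E{\left(q{\left(2 \right)},-14 \right)} \left(-184\right) = \left(-1\right) 1 \left(-184\right) = \left(-1\right) \left(-184\right) = 184$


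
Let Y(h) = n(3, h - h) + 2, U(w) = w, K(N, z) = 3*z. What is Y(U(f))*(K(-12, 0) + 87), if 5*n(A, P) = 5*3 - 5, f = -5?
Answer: 348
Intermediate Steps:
n(A, P) = 2 (n(A, P) = (5*3 - 5)/5 = (15 - 5)/5 = (⅕)*10 = 2)
Y(h) = 4 (Y(h) = 2 + 2 = 4)
Y(U(f))*(K(-12, 0) + 87) = 4*(3*0 + 87) = 4*(0 + 87) = 4*87 = 348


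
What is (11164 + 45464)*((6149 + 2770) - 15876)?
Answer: -393960996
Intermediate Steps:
(11164 + 45464)*((6149 + 2770) - 15876) = 56628*(8919 - 15876) = 56628*(-6957) = -393960996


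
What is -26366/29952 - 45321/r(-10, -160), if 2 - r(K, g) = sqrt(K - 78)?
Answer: -339666857/344448 - 45321*I*sqrt(22)/46 ≈ -986.12 - 4621.2*I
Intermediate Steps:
r(K, g) = 2 - sqrt(-78 + K) (r(K, g) = 2 - sqrt(K - 78) = 2 - sqrt(-78 + K))
-26366/29952 - 45321/r(-10, -160) = -26366/29952 - 45321/(2 - sqrt(-78 - 10)) = -26366*1/29952 - 45321/(2 - sqrt(-88)) = -13183/14976 - 45321/(2 - 2*I*sqrt(22))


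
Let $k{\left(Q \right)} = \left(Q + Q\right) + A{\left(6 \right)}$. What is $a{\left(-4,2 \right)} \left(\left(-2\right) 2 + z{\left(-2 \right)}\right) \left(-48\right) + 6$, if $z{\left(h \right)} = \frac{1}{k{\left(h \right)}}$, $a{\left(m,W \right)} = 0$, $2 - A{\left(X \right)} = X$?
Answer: $6$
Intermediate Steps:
$A{\left(X \right)} = 2 - X$
$k{\left(Q \right)} = -4 + 2 Q$ ($k{\left(Q \right)} = \left(Q + Q\right) + \left(2 - 6\right) = 2 Q + \left(2 - 6\right) = 2 Q - 4 = -4 + 2 Q$)
$z{\left(h \right)} = \frac{1}{-4 + 2 h}$
$a{\left(-4,2 \right)} \left(\left(-2\right) 2 + z{\left(-2 \right)}\right) \left(-48\right) + 6 = 0 \left(\left(-2\right) 2 + \frac{1}{2 \left(-2 - 2\right)}\right) \left(-48\right) + 6 = 0 \left(-4 + \frac{1}{2 \left(-4\right)}\right) \left(-48\right) + 6 = 0 \left(-4 + \frac{1}{2} \left(- \frac{1}{4}\right)\right) \left(-48\right) + 6 = 0 \left(-4 - \frac{1}{8}\right) \left(-48\right) + 6 = 0 \left(- \frac{33}{8}\right) \left(-48\right) + 6 = 0 \left(-48\right) + 6 = 0 + 6 = 6$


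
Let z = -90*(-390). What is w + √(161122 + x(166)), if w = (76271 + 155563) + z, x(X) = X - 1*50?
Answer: 266934 + √161238 ≈ 2.6734e+5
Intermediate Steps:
z = 35100
x(X) = -50 + X (x(X) = X - 50 = -50 + X)
w = 266934 (w = (76271 + 155563) + 35100 = 231834 + 35100 = 266934)
w + √(161122 + x(166)) = 266934 + √(161122 + (-50 + 166)) = 266934 + √(161122 + 116) = 266934 + √161238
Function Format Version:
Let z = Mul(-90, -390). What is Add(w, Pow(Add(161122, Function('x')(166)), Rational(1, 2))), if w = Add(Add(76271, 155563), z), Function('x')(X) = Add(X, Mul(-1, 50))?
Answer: Add(266934, Pow(161238, Rational(1, 2))) ≈ 2.6734e+5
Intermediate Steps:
z = 35100
Function('x')(X) = Add(-50, X) (Function('x')(X) = Add(X, -50) = Add(-50, X))
w = 266934 (w = Add(Add(76271, 155563), 35100) = Add(231834, 35100) = 266934)
Add(w, Pow(Add(161122, Function('x')(166)), Rational(1, 2))) = Add(266934, Pow(Add(161122, Add(-50, 166)), Rational(1, 2))) = Add(266934, Pow(Add(161122, 116), Rational(1, 2))) = Add(266934, Pow(161238, Rational(1, 2)))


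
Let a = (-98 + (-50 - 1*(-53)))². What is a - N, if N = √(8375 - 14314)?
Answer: 9025 - I*√5939 ≈ 9025.0 - 77.065*I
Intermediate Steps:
a = 9025 (a = (-98 + (-50 + 53))² = (-98 + 3)² = (-95)² = 9025)
N = I*√5939 (N = √(-5939) = I*√5939 ≈ 77.065*I)
a - N = 9025 - I*√5939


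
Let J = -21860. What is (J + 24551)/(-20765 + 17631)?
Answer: -2691/3134 ≈ -0.85865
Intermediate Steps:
(J + 24551)/(-20765 + 17631) = (-21860 + 24551)/(-20765 + 17631) = 2691/(-3134) = 2691*(-1/3134) = -2691/3134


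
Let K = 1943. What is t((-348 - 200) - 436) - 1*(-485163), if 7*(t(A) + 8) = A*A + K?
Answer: 4366284/7 ≈ 6.2376e+5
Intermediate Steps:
t(A) = 1887/7 + A²/7 (t(A) = -8 + (A*A + 1943)/7 = -8 + (A² + 1943)/7 = -8 + (1943 + A²)/7 = -8 + (1943/7 + A²/7) = 1887/7 + A²/7)
t((-348 - 200) - 436) - 1*(-485163) = (1887/7 + ((-348 - 200) - 436)²/7) - 1*(-485163) = (1887/7 + (-548 - 436)²/7) + 485163 = (1887/7 + (⅐)*(-984)²) + 485163 = (1887/7 + (⅐)*968256) + 485163 = (1887/7 + 968256/7) + 485163 = 970143/7 + 485163 = 4366284/7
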